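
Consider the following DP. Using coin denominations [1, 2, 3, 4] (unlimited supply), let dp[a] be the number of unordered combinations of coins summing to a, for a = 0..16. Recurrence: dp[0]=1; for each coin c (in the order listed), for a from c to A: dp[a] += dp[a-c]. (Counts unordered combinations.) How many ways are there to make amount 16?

64

after  coin     0     1     2     3     4     5     6     7     8     9    10    11    12    13    14    15    16
          1     1     1     1     1     1     1     1     1     1     1     1     1     1     1     1     1     1
          2     1     1     2     2     3     3     4     4     5     5     6     6     7     7     8     8     9
          3     1     1     2     3     4     5     7     8    10    12    14    16    19    21    24    27    30
          4     1     1     2     3     5     6     9    11    15    18    23    27    34    39    47    54    64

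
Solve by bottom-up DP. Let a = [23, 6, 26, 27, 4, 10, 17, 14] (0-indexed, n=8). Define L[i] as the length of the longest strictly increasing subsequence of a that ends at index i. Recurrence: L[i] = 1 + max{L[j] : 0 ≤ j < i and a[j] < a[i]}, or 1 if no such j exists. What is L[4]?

1

   i    0    1    2    3    4    5    6    7
a[i]   23    6   26   27    4   10   17   14
L[i]    1    1    2    3    1    2    3    3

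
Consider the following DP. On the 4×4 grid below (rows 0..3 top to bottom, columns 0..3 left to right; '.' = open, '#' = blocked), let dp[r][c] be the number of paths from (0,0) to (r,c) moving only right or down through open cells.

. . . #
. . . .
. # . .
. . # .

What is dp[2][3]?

r\c   0   1   2   3
  0   1   1   1   0
  1   1   2   3   3
  2   1   0   3   6
  3   1   1   0   6

6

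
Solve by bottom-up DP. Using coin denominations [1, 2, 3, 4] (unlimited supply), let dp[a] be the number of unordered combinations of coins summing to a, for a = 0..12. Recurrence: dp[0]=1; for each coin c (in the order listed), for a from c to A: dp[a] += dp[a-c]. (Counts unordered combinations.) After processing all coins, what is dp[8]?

after  coin     0     1     2     3     4     5     6     7     8     9    10    11    12
          1     1     1     1     1     1     1     1     1     1     1     1     1     1
          2     1     1     2     2     3     3     4     4     5     5     6     6     7
          3     1     1     2     3     4     5     7     8    10    12    14    16    19
          4     1     1     2     3     5     6     9    11    15    18    23    27    34

15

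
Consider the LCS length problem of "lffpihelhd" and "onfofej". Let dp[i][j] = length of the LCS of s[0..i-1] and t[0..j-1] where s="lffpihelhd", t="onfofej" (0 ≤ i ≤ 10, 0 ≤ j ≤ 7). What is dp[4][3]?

   ''  o  n  f  o  f  e  j
''  0  0  0  0  0  0  0  0
 l  0  0  0  0  0  0  0  0
 f  0  0  0  1  1  1  1  1
 f  0  0  0  1  1  2  2  2
 p  0  0  0  1  1  2  2  2
 i  0  0  0  1  1  2  2  2
 h  0  0  0  1  1  2  2  2
 e  0  0  0  1  1  2  3  3
 l  0  0  0  1  1  2  3  3
 h  0  0  0  1  1  2  3  3
 d  0  0  0  1  1  2  3  3

1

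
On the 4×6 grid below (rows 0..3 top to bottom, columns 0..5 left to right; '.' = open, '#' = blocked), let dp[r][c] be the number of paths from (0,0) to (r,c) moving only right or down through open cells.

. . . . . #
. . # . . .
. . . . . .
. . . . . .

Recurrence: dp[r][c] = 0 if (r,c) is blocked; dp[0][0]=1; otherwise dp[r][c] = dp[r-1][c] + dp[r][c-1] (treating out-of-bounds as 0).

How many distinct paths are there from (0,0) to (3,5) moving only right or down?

25

r\c   0   1   2   3   4   5
  0   1   1   1   1   1   0
  1   1   2   0   1   2   2
  2   1   3   3   4   6   8
  3   1   4   7  11  17  25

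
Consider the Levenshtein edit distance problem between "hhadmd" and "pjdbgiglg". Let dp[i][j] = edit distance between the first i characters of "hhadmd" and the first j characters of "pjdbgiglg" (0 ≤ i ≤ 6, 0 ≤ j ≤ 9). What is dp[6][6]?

   ''  p  j  d  b  g  i  g  l  g
''  0  1  2  3  4  5  6  7  8  9
 h  1  1  2  3  4  5  6  7  8  9
 h  2  2  2  3  4  5  6  7  8  9
 a  3  3  3  3  4  5  6  7  8  9
 d  4  4  4  3  4  5  6  7  8  9
 m  5  5  5  4  4  5  6  7  8  9
 d  6  6  6  5  5  5  6  7  8  9

6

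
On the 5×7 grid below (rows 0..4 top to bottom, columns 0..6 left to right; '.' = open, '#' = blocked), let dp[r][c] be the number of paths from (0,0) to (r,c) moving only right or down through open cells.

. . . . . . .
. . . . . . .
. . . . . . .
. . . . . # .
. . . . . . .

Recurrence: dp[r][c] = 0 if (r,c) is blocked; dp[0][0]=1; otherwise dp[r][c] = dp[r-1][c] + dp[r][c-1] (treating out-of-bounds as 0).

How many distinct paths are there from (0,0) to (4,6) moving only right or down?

98

r\c   0   1   2   3   4   5   6
  0   1   1   1   1   1   1   1
  1   1   2   3   4   5   6   7
  2   1   3   6  10  15  21  28
  3   1   4  10  20  35   0  28
  4   1   5  15  35  70  70  98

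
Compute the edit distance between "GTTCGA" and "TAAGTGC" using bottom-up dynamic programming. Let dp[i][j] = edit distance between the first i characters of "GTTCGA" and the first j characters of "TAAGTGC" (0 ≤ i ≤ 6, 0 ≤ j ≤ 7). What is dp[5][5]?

4

   ''  T  A  A  G  T  G  C
''  0  1  2  3  4  5  6  7
 G  1  1  2  3  3  4  5  6
 T  2  1  2  3  4  3  4  5
 T  3  2  2  3  4  4  4  5
 C  4  3  3  3  4  5  5  4
 G  5  4  4  4  3  4  5  5
 A  6  5  4  4  4  4  5  6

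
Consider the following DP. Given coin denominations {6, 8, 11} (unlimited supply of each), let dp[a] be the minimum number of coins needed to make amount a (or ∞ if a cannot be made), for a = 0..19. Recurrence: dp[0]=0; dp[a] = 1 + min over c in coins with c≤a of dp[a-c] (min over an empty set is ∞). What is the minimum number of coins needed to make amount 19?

2

 a  0  1  2  3  4  5  6  7  8  9 10 11 12 13 14 15 16 17 18 19
dp  0  -  -  -  -  -  1  -  1  -  -  1  2  -  2  -  2  2  3  2
(- denotes ∞ / unreachable)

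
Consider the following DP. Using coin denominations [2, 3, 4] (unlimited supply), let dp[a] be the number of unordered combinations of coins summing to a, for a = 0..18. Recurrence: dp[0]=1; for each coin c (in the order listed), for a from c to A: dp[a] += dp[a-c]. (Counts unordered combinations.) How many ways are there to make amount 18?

12

after  coin     0     1     2     3     4     5     6     7     8     9    10    11    12    13    14    15    16    17    18
          2     1     0     1     0     1     0     1     0     1     0     1     0     1     0     1     0     1     0     1
          3     1     0     1     1     1     1     2     1     2     2     2     2     3     2     3     3     3     3     4
          4     1     0     1     1     2     1     3     2     4     3     5     4     7     5     8     7    10     8    12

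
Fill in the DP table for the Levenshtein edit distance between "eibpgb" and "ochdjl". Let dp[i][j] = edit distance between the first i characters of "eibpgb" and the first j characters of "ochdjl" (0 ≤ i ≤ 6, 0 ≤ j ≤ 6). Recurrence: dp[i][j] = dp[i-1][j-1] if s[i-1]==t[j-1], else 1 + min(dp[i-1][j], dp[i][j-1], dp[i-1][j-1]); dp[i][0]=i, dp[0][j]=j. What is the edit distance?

6

   ''  o  c  h  d  j  l
''  0  1  2  3  4  5  6
 e  1  1  2  3  4  5  6
 i  2  2  2  3  4  5  6
 b  3  3  3  3  4  5  6
 p  4  4  4  4  4  5  6
 g  5  5  5  5  5  5  6
 b  6  6  6  6  6  6  6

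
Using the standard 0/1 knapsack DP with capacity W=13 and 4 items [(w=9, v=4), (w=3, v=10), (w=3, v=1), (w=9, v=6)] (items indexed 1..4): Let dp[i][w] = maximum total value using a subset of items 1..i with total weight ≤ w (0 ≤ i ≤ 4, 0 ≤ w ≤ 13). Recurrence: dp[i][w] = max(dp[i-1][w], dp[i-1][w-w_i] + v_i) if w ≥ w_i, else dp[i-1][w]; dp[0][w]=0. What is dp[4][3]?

10

i\w   0   1   2   3   4   5   6   7   8   9  10  11  12  13
  0   0   0   0   0   0   0   0   0   0   0   0   0   0   0
  1   0   0   0   0   0   0   0   0   0   4   4   4   4   4
  2   0   0   0  10  10  10  10  10  10  10  10  10  14  14
  3   0   0   0  10  10  10  11  11  11  11  11  11  14  14
  4   0   0   0  10  10  10  11  11  11  11  11  11  16  16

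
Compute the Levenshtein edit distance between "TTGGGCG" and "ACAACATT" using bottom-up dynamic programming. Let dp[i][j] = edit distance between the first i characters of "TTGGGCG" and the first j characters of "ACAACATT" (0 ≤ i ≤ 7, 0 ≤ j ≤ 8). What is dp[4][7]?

7

   ''  A  C  A  A  C  A  T  T
''  0  1  2  3  4  5  6  7  8
 T  1  1  2  3  4  5  6  6  7
 T  2  2  2  3  4  5  6  6  6
 G  3  3  3  3  4  5  6  7  7
 G  4  4  4  4  4  5  6  7  8
 G  5  5  5  5  5  5  6  7  8
 C  6  6  5  6  6  5  6  7  8
 G  7  7  6  6  7  6  6  7  8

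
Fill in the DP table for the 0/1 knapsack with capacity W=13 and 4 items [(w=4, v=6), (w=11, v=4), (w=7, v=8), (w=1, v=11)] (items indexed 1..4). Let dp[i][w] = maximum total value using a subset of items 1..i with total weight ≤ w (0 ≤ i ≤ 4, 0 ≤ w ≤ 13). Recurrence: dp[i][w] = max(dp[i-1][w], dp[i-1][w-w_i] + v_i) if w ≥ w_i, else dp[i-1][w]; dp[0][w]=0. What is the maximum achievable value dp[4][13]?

i\w   0   1   2   3   4   5   6   7   8   9  10  11  12  13
  0   0   0   0   0   0   0   0   0   0   0   0   0   0   0
  1   0   0   0   0   6   6   6   6   6   6   6   6   6   6
  2   0   0   0   0   6   6   6   6   6   6   6   6   6   6
  3   0   0   0   0   6   6   6   8   8   8   8  14  14  14
  4   0  11  11  11  11  17  17  17  19  19  19  19  25  25

25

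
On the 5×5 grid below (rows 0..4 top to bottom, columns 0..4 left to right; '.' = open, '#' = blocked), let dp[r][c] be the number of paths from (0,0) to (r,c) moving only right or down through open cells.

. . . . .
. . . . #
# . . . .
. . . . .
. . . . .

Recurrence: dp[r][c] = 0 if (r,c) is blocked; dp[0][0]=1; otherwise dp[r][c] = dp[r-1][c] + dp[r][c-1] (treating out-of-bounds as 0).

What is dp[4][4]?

50

r\c   0   1   2   3   4
  0   1   1   1   1   1
  1   1   2   3   4   0
  2   0   2   5   9   9
  3   0   2   7  16  25
  4   0   2   9  25  50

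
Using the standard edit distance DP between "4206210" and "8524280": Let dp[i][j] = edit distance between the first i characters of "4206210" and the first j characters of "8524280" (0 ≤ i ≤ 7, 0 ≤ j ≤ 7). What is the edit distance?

   ''  8  5  2  4  2  8  0
''  0  1  2  3  4  5  6  7
 4  1  1  2  3  3  4  5  6
 2  2  2  2  2  3  3  4  5
 0  3  3  3  3  3  4  4  4
 6  4  4  4  4  4  4  5  5
 2  5  5  5  4  5  4  5  6
 1  6  6  6  5  5  5  5  6
 0  7  7  7  6  6  6  6  5

5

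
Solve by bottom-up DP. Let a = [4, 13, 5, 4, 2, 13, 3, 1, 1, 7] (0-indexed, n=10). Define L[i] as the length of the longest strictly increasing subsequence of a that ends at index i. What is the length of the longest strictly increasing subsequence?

3

   i    0    1    2    3    4    5    6    7    8    9
a[i]    4   13    5    4    2   13    3    1    1    7
L[i]    1    2    2    1    1    3    2    1    1    3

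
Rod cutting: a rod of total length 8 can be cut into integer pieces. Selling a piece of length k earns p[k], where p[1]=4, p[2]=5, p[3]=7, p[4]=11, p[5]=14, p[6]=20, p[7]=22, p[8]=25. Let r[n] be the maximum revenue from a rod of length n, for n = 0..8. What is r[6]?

24

   n    0    1    2    3    4    5    6    7    8
r[n]    0    4    8   12   16   20   24   28   32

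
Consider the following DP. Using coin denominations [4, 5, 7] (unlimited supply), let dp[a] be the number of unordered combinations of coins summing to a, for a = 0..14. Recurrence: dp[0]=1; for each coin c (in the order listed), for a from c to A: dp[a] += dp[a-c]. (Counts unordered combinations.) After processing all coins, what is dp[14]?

2

after  coin     0     1     2     3     4     5     6     7     8     9    10    11    12    13    14
          4     1     0     0     0     1     0     0     0     1     0     0     0     1     0     0
          5     1     0     0     0     1     1     0     0     1     1     1     0     1     1     1
          7     1     0     0     0     1     1     0     1     1     1     1     1     2     1     2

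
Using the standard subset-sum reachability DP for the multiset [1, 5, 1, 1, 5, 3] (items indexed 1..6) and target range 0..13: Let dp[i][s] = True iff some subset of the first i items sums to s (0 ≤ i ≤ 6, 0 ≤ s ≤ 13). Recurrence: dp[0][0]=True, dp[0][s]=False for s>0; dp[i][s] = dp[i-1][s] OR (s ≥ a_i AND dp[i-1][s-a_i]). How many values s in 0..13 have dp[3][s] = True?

i\s   0   1   2   3   4   5   6   7   8   9  10  11  12  13
  0   T   F   F   F   F   F   F   F   F   F   F   F   F   F
  1   T   T   F   F   F   F   F   F   F   F   F   F   F   F
  2   T   T   F   F   F   T   T   F   F   F   F   F   F   F
  3   T   T   T   F   F   T   T   T   F   F   F   F   F   F
  4   T   T   T   T   F   T   T   T   T   F   F   F   F   F
  5   T   T   T   T   F   T   T   T   T   F   T   T   T   T
  6   T   T   T   T   T   T   T   T   T   T   T   T   T   T

6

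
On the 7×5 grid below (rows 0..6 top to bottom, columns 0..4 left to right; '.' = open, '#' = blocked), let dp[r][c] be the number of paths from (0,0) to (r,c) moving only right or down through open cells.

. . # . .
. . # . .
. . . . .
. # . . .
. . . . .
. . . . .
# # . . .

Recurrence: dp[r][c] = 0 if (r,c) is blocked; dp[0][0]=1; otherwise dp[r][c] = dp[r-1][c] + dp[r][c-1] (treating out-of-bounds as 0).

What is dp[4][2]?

4

r\c   0   1   2   3   4
  0   1   1   0   0   0
  1   1   2   0   0   0
  2   1   3   3   3   3
  3   1   0   3   6   9
  4   1   1   4  10  19
  5   1   2   6  16  35
  6   0   0   6  22  57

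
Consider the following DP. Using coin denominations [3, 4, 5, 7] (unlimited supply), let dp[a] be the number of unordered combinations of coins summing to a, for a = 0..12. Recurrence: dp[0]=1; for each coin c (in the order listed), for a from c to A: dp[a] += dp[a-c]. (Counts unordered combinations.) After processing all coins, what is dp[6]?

1

after  coin     0     1     2     3     4     5     6     7     8     9    10    11    12
          3     1     0     0     1     0     0     1     0     0     1     0     0     1
          4     1     0     0     1     1     0     1     1     1     1     1     1     2
          5     1     0     0     1     1     1     1     1     2     2     2     2     3
          7     1     0     0     1     1     1     1     2     2     2     3     3     4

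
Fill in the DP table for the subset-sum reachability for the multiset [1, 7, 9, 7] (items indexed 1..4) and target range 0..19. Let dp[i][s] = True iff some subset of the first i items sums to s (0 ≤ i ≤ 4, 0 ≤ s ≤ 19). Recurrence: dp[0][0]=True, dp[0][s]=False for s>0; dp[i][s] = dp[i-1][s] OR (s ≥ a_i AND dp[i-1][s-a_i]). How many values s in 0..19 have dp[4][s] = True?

10

i\s   0   1   2   3   4   5   6   7   8   9  10  11  12  13  14  15  16  17  18  19
  0   T   F   F   F   F   F   F   F   F   F   F   F   F   F   F   F   F   F   F   F
  1   T   T   F   F   F   F   F   F   F   F   F   F   F   F   F   F   F   F   F   F
  2   T   T   F   F   F   F   F   T   T   F   F   F   F   F   F   F   F   F   F   F
  3   T   T   F   F   F   F   F   T   T   T   T   F   F   F   F   F   T   T   F   F
  4   T   T   F   F   F   F   F   T   T   T   T   F   F   F   T   T   T   T   F   F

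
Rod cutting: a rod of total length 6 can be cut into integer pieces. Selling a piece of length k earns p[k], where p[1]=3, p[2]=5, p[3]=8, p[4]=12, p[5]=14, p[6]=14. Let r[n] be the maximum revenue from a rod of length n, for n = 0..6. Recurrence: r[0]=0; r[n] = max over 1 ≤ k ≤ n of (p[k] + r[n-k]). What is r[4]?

   n    0    1    2    3    4    5    6
r[n]    0    3    6    9   12   15   18

12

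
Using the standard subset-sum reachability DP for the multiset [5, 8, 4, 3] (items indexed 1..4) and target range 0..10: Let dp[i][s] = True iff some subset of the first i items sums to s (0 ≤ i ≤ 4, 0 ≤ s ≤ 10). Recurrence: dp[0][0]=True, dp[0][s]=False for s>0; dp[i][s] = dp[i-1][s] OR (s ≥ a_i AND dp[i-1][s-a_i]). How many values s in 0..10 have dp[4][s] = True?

i\s   0   1   2   3   4   5   6   7   8   9  10
  0   T   F   F   F   F   F   F   F   F   F   F
  1   T   F   F   F   F   T   F   F   F   F   F
  2   T   F   F   F   F   T   F   F   T   F   F
  3   T   F   F   F   T   T   F   F   T   T   F
  4   T   F   F   T   T   T   F   T   T   T   F

7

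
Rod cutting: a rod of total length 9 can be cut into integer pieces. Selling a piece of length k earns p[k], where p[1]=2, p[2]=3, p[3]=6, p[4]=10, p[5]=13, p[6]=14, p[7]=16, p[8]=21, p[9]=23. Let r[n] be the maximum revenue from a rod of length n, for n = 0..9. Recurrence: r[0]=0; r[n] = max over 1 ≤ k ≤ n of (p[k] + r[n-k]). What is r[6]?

   n    0    1    2    3    4    5    6    7    8    9
r[n]    0    2    4    6   10   13   15   17   21   23

15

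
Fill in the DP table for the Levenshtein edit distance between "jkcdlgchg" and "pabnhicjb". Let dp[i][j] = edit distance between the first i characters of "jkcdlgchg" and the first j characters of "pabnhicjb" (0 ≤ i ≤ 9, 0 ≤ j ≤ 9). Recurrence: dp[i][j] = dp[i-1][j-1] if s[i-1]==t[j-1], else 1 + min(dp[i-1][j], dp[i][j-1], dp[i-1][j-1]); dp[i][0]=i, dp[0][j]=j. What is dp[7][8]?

7

   ''  p  a  b  n  h  i  c  j  b
''  0  1  2  3  4  5  6  7  8  9
 j  1  1  2  3  4  5  6  7  7  8
 k  2  2  2  3  4  5  6  7  8  8
 c  3  3  3  3  4  5  6  6  7  8
 d  4  4  4  4  4  5  6  7  7  8
 l  5  5  5  5  5  5  6  7  8  8
 g  6  6  6  6  6  6  6  7  8  9
 c  7  7  7  7  7  7  7  6  7  8
 h  8  8  8  8  8  7  8  7  7  8
 g  9  9  9  9  9  8  8  8  8  8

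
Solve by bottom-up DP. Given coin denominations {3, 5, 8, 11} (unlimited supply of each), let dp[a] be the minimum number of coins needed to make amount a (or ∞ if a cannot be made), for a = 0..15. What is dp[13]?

 a  0  1  2  3  4  5  6  7  8  9 10 11 12 13 14 15
dp  0  -  -  1  -  1  2  -  1  3  2  1  4  2  2  3
(- denotes ∞ / unreachable)

2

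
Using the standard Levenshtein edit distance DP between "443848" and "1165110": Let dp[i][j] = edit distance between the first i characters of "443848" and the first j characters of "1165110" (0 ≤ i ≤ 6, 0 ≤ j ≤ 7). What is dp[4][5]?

5

   ''  1  1  6  5  1  1  0
''  0  1  2  3  4  5  6  7
 4  1  1  2  3  4  5  6  7
 4  2  2  2  3  4  5  6  7
 3  3  3  3  3  4  5  6  7
 8  4  4  4  4  4  5  6  7
 4  5  5  5  5  5  5  6  7
 8  6  6  6  6  6  6  6  7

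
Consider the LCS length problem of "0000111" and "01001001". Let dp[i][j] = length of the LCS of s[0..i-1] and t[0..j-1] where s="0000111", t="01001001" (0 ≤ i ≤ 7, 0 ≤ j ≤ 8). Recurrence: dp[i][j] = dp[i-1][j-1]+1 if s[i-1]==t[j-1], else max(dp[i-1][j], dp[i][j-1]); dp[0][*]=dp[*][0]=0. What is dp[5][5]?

4

   ''  0  1  0  0  1  0  0  1
''  0  0  0  0  0  0  0  0  0
 0  0  1  1  1  1  1  1  1  1
 0  0  1  1  2  2  2  2  2  2
 0  0  1  1  2  3  3  3  3  3
 0  0  1  1  2  3  3  4  4  4
 1  0  1  2  2  3  4  4  4  5
 1  0  1  2  2  3  4  4  4  5
 1  0  1  2  2  3  4  4  4  5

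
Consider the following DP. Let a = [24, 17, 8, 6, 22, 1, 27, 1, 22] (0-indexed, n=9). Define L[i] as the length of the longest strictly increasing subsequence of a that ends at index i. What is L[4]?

2

   i    0    1    2    3    4    5    6    7    8
a[i]   24   17    8    6   22    1   27    1   22
L[i]    1    1    1    1    2    1    3    1    2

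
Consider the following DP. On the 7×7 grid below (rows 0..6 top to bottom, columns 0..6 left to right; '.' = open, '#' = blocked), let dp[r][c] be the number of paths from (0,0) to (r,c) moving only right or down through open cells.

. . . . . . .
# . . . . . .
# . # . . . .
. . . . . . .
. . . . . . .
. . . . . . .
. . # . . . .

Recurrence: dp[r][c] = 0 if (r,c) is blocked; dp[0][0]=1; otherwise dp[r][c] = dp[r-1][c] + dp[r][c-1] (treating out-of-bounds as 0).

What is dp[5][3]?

r\c   0   1   2   3   4   5   6
  0   1   1   1   1   1   1   1
  1   0   1   2   3   4   5   6
  2   0   1   0   3   7  12  18
  3   0   1   1   4  11  23  41
  4   0   1   2   6  17  40  81
  5   0   1   3   9  26  66 147
  6   0   1   0   9  35 101 248

9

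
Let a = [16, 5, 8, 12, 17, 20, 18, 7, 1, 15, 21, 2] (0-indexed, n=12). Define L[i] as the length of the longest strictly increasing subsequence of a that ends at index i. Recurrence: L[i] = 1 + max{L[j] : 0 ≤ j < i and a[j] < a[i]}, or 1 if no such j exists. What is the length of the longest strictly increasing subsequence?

   i    0    1    2    3    4    5    6    7    8    9   10   11
a[i]   16    5    8   12   17   20   18    7    1   15   21    2
L[i]    1    1    2    3    4    5    5    2    1    4    6    2

6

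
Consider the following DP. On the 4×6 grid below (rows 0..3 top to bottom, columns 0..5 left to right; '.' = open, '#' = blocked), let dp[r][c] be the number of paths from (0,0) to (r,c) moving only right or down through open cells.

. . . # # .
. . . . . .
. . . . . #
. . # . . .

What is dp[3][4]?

21

r\c   0   1   2   3   4   5
  0   1   1   1   0   0   0
  1   1   2   3   3   3   3
  2   1   3   6   9  12   0
  3   1   4   0   9  21  21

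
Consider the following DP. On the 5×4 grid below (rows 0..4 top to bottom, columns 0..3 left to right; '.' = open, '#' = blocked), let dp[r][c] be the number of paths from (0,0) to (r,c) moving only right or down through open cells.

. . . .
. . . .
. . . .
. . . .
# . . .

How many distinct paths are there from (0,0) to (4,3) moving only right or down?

r\c   0   1   2   3
  0   1   1   1   1
  1   1   2   3   4
  2   1   3   6  10
  3   1   4  10  20
  4   0   4  14  34

34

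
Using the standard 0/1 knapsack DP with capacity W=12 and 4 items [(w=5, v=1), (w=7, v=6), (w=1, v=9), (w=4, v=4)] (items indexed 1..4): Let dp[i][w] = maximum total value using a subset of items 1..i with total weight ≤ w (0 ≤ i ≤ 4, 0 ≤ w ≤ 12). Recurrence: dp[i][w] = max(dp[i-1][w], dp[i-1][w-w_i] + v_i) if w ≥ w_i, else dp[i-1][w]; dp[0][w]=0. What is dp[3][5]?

9

i\w   0   1   2   3   4   5   6   7   8   9  10  11  12
  0   0   0   0   0   0   0   0   0   0   0   0   0   0
  1   0   0   0   0   0   1   1   1   1   1   1   1   1
  2   0   0   0   0   0   1   1   6   6   6   6   6   7
  3   0   9   9   9   9   9  10  10  15  15  15  15  15
  4   0   9   9   9   9  13  13  13  15  15  15  15  19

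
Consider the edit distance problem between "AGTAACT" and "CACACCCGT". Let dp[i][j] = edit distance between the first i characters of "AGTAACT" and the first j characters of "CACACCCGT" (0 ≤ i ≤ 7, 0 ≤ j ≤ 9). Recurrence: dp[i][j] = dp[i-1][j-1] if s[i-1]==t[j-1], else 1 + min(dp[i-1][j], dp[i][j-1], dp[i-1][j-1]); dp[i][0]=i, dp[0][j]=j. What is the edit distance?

   ''  C  A  C  A  C  C  C  G  T
''  0  1  2  3  4  5  6  7  8  9
 A  1  1  1  2  3  4  5  6  7  8
 G  2  2  2  2  3  4  5  6  6  7
 T  3  3  3  3  3  4  5  6  7  6
 A  4  4  3  4  3  4  5  6  7  7
 A  5  5  4  4  4  4  5  6  7  8
 C  6  5  5  4  5  4  4  5  6  7
 T  7  6  6  5  5  5  5  5  6  6

6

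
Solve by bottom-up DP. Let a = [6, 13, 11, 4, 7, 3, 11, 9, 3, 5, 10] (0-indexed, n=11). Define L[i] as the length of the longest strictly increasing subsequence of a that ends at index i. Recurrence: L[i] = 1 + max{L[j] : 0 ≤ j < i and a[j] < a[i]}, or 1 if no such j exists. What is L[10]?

   i    0    1    2    3    4    5    6    7    8    9   10
a[i]    6   13   11    4    7    3   11    9    3    5   10
L[i]    1    2    2    1    2    1    3    3    1    2    4

4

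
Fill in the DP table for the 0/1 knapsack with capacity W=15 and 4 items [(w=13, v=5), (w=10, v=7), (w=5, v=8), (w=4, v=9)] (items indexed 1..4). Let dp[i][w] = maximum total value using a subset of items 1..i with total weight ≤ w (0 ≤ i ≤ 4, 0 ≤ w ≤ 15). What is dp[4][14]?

17

i\w   0   1   2   3   4   5   6   7   8   9  10  11  12  13  14  15
  0   0   0   0   0   0   0   0   0   0   0   0   0   0   0   0   0
  1   0   0   0   0   0   0   0   0   0   0   0   0   0   5   5   5
  2   0   0   0   0   0   0   0   0   0   0   7   7   7   7   7   7
  3   0   0   0   0   0   8   8   8   8   8   8   8   8   8   8  15
  4   0   0   0   0   9   9   9   9   9  17  17  17  17  17  17  17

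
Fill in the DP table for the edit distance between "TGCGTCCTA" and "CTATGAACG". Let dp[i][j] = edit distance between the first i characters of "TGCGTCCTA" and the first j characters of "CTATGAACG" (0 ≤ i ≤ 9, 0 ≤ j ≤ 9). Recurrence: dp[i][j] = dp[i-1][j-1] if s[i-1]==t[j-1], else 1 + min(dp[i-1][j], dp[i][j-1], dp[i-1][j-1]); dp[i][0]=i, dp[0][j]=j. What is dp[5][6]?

   ''  C  T  A  T  G  A  A  C  G
''  0  1  2  3  4  5  6  7  8  9
 T  1  1  1  2  3  4  5  6  7  8
 G  2  2  2  2  3  3  4  5  6  7
 C  3  2  3  3  3  4  4  5  5  6
 G  4  3  3  4  4  3  4  5  6  5
 T  5  4  3  4  4  4  4  5  6  6
 C  6  5  4  4  5  5  5  5  5  6
 C  7  6  5  5  5  6  6  6  5  6
 T  8  7  6  6  5  6  7  7  6  6
 A  9  8  7  6  6  6  6  7  7  7

4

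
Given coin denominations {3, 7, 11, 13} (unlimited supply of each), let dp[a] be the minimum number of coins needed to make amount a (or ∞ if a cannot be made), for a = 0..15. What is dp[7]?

1

 a  0  1  2  3  4  5  6  7  8  9 10 11 12 13 14 15
dp  0  -  -  1  -  -  2  1  -  3  2  1  4  1  2  5
(- denotes ∞ / unreachable)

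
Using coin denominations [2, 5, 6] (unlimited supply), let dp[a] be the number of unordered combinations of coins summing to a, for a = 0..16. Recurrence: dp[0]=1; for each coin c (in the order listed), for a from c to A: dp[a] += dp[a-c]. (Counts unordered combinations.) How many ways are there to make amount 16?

5

after  coin     0     1     2     3     4     5     6     7     8     9    10    11    12    13    14    15    16
          2     1     0     1     0     1     0     1     0     1     0     1     0     1     0     1     0     1
          5     1     0     1     0     1     1     1     1     1     1     2     1     2     1     2     2     2
          6     1     0     1     0     1     1     2     1     2     1     3     2     4     2     4     3     5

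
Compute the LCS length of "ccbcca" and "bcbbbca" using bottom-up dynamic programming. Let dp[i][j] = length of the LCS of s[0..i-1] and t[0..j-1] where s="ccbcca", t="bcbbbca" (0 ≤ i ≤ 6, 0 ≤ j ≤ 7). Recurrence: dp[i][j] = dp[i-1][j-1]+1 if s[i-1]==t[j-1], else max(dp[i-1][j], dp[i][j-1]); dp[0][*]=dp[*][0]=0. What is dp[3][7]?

2

   ''  b  c  b  b  b  c  a
''  0  0  0  0  0  0  0  0
 c  0  0  1  1  1  1  1  1
 c  0  0  1  1  1  1  2  2
 b  0  1  1  2  2  2  2  2
 c  0  1  2  2  2  2  3  3
 c  0  1  2  2  2  2  3  3
 a  0  1  2  2  2  2  3  4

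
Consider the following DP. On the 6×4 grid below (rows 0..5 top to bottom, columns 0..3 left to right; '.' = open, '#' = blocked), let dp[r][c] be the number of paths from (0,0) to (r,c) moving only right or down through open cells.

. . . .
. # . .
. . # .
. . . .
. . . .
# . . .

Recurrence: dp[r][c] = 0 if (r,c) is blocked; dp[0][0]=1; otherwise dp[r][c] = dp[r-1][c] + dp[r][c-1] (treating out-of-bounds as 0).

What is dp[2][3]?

r\c   0   1   2   3
  0   1   1   1   1
  1   1   0   1   2
  2   1   1   0   2
  3   1   2   2   4
  4   1   3   5   9
  5   0   3   8  17

2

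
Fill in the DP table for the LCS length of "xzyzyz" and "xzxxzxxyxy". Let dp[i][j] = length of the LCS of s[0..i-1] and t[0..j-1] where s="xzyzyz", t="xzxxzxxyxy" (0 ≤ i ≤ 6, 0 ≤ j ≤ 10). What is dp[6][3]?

   ''  x  z  x  x  z  x  x  y  x  y
''  0  0  0  0  0  0  0  0  0  0  0
 x  0  1  1  1  1  1  1  1  1  1  1
 z  0  1  2  2  2  2  2  2  2  2  2
 y  0  1  2  2  2  2  2  2  3  3  3
 z  0  1  2  2  2  3  3  3  3  3  3
 y  0  1  2  2  2  3  3  3  4  4  4
 z  0  1  2  2  2  3  3  3  4  4  4

2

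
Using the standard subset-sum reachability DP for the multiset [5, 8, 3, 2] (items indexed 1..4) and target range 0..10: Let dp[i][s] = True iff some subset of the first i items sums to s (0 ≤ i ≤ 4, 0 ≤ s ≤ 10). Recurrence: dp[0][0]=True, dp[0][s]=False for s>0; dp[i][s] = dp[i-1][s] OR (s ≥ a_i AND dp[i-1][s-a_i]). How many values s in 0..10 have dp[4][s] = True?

7

i\s   0   1   2   3   4   5   6   7   8   9  10
  0   T   F   F   F   F   F   F   F   F   F   F
  1   T   F   F   F   F   T   F   F   F   F   F
  2   T   F   F   F   F   T   F   F   T   F   F
  3   T   F   F   T   F   T   F   F   T   F   F
  4   T   F   T   T   F   T   F   T   T   F   T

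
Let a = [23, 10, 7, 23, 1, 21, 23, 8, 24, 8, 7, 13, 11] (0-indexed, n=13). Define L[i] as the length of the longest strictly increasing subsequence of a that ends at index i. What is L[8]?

   i    0    1    2    3    4    5    6    7    8    9   10   11   12
a[i]   23   10    7   23    1   21   23    8   24    8    7   13   11
L[i]    1    1    1    2    1    2    3    2    4    2    2    3    3

4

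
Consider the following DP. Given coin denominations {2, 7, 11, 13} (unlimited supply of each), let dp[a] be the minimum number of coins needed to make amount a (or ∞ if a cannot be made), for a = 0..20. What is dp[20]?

 a  0  1  2  3  4  5  6  7  8  9 10 11 12 13 14 15 16 17 18 19 20
dp  0  -  1  -  2  -  3  1  4  2  5  1  6  1  2  2  3  3  2  4  2
(- denotes ∞ / unreachable)

2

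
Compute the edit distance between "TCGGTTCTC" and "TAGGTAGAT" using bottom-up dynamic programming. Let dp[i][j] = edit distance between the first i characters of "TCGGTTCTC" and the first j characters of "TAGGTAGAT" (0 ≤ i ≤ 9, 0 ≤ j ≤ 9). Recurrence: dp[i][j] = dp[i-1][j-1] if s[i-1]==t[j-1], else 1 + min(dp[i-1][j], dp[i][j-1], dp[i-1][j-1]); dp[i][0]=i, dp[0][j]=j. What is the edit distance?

5

   ''  T  A  G  G  T  A  G  A  T
''  0  1  2  3  4  5  6  7  8  9
 T  1  0  1  2  3  4  5  6  7  8
 C  2  1  1  2  3  4  5  6  7  8
 G  3  2  2  1  2  3  4  5  6  7
 G  4  3  3  2  1  2  3  4  5  6
 T  5  4  4  3  2  1  2  3  4  5
 T  6  5  5  4  3  2  2  3  4  4
 C  7  6  6  5  4  3  3  3  4  5
 T  8  7  7  6  5  4  4  4  4  4
 C  9  8  8  7  6  5  5  5  5  5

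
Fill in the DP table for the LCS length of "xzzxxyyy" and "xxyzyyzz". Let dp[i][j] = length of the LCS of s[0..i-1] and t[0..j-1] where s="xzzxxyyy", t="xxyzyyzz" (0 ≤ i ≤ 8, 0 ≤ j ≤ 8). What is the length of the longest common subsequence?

5

   ''  x  x  y  z  y  y  z  z
''  0  0  0  0  0  0  0  0  0
 x  0  1  1  1  1  1  1  1  1
 z  0  1  1  1  2  2  2  2  2
 z  0  1  1  1  2  2  2  3  3
 x  0  1  2  2  2  2  2  3  3
 x  0  1  2  2  2  2  2  3  3
 y  0  1  2  3  3  3  3  3  3
 y  0  1  2  3  3  4  4  4  4
 y  0  1  2  3  3  4  5  5  5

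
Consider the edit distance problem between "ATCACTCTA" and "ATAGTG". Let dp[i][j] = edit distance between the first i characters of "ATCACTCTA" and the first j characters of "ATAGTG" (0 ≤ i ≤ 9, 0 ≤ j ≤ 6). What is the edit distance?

   ''  A  T  A  G  T  G
''  0  1  2  3  4  5  6
 A  1  0  1  2  3  4  5
 T  2  1  0  1  2  3  4
 C  3  2  1  1  2  3  4
 A  4  3  2  1  2  3  4
 C  5  4  3  2  2  3  4
 T  6  5  4  3  3  2  3
 C  7  6  5  4  4  3  3
 T  8  7  6  5  5  4  4
 A  9  8  7  6  6  5  5

5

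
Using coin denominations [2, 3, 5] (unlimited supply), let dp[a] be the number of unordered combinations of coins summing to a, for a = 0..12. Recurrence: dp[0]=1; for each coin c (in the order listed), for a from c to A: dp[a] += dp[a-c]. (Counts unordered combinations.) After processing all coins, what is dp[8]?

after  coin     0     1     2     3     4     5     6     7     8     9    10    11    12
          2     1     0     1     0     1     0     1     0     1     0     1     0     1
          3     1     0     1     1     1     1     2     1     2     2     2     2     3
          5     1     0     1     1     1     2     2     2     3     3     4     4     5

3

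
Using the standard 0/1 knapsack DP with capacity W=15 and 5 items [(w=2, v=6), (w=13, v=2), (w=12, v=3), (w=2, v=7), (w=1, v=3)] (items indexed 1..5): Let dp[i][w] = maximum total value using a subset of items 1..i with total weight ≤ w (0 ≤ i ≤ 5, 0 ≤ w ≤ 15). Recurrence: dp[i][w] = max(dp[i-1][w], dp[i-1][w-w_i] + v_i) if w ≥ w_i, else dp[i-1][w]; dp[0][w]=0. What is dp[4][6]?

13

i\w   0   1   2   3   4   5   6   7   8   9  10  11  12  13  14  15
  0   0   0   0   0   0   0   0   0   0   0   0   0   0   0   0   0
  1   0   0   6   6   6   6   6   6   6   6   6   6   6   6   6   6
  2   0   0   6   6   6   6   6   6   6   6   6   6   6   6   6   8
  3   0   0   6   6   6   6   6   6   6   6   6   6   6   6   9   9
  4   0   0   7   7  13  13  13  13  13  13  13  13  13  13  13  13
  5   0   3   7  10  13  16  16  16  16  16  16  16  16  16  16  16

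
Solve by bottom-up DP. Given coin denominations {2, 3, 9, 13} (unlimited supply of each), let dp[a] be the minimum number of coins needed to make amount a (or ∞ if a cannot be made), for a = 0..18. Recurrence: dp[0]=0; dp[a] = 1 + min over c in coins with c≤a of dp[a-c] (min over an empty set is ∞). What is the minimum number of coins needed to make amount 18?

2

 a  0  1  2  3  4  5  6  7  8  9 10 11 12 13 14 15 16 17 18
dp  0  -  1  1  2  2  2  3  3  1  4  2  2  1  3  2  2  3  2
(- denotes ∞ / unreachable)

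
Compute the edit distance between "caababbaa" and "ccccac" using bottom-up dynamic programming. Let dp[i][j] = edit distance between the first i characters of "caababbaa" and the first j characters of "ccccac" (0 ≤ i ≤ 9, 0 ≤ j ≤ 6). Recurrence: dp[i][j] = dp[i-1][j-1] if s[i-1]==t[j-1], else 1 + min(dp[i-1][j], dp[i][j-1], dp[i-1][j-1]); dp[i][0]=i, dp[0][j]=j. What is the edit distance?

7

   ''  c  c  c  c  a  c
''  0  1  2  3  4  5  6
 c  1  0  1  2  3  4  5
 a  2  1  1  2  3  3  4
 a  3  2  2  2  3  3  4
 b  4  3  3  3  3  4  4
 a  5  4  4  4  4  3  4
 b  6  5  5  5  5  4  4
 b  7  6  6  6  6  5  5
 a  8  7  7  7  7  6  6
 a  9  8  8  8  8  7  7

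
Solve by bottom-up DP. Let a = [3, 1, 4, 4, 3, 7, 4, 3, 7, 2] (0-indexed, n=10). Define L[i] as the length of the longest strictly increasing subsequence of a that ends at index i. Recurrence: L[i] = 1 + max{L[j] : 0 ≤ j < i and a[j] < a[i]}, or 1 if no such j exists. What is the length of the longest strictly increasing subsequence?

   i    0    1    2    3    4    5    6    7    8    9
a[i]    3    1    4    4    3    7    4    3    7    2
L[i]    1    1    2    2    2    3    3    2    4    2

4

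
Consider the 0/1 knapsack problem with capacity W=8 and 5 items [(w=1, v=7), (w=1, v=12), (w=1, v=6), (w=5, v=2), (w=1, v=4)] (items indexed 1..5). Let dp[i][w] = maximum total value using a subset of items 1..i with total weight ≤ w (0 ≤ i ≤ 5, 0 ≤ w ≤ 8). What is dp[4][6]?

i\w   0   1   2   3   4   5   6   7   8
  0   0   0   0   0   0   0   0   0   0
  1   0   7   7   7   7   7   7   7   7
  2   0  12  19  19  19  19  19  19  19
  3   0  12  19  25  25  25  25  25  25
  4   0  12  19  25  25  25  25  25  27
  5   0  12  19  25  29  29  29  29  29

25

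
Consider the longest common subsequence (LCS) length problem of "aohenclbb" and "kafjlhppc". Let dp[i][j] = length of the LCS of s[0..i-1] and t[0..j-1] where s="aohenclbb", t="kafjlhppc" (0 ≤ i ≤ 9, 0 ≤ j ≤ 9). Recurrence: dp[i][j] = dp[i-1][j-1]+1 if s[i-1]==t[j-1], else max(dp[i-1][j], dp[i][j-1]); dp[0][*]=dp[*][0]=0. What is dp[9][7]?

2

   ''  k  a  f  j  l  h  p  p  c
''  0  0  0  0  0  0  0  0  0  0
 a  0  0  1  1  1  1  1  1  1  1
 o  0  0  1  1  1  1  1  1  1  1
 h  0  0  1  1  1  1  2  2  2  2
 e  0  0  1  1  1  1  2  2  2  2
 n  0  0  1  1  1  1  2  2  2  2
 c  0  0  1  1  1  1  2  2  2  3
 l  0  0  1  1  1  2  2  2  2  3
 b  0  0  1  1  1  2  2  2  2  3
 b  0  0  1  1  1  2  2  2  2  3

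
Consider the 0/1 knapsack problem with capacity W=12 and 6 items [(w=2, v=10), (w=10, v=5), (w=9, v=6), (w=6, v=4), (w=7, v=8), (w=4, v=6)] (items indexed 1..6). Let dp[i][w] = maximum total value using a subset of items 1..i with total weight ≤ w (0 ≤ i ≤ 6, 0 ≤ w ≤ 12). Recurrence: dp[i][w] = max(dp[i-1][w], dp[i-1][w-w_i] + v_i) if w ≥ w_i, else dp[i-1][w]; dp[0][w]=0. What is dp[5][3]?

10

i\w   0   1   2   3   4   5   6   7   8   9  10  11  12
  0   0   0   0   0   0   0   0   0   0   0   0   0   0
  1   0   0  10  10  10  10  10  10  10  10  10  10  10
  2   0   0  10  10  10  10  10  10  10  10  10  10  15
  3   0   0  10  10  10  10  10  10  10  10  10  16  16
  4   0   0  10  10  10  10  10  10  14  14  14  16  16
  5   0   0  10  10  10  10  10  10  14  18  18  18  18
  6   0   0  10  10  10  10  16  16  16  18  18  18  20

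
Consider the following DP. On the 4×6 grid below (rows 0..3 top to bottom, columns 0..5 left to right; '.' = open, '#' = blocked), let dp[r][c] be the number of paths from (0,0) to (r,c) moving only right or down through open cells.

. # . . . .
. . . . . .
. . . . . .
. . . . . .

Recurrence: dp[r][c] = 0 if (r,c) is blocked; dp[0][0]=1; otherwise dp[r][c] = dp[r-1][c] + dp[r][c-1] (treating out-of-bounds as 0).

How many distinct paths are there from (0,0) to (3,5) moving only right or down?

r\c   0   1   2   3   4   5
  0   1   0   0   0   0   0
  1   1   1   1   1   1   1
  2   1   2   3   4   5   6
  3   1   3   6  10  15  21

21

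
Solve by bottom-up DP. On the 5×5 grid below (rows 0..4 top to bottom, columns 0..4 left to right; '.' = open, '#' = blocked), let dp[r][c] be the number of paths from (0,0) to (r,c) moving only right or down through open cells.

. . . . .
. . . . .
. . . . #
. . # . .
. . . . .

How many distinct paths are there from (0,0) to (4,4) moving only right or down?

r\c   0   1   2   3   4
  0   1   1   1   1   1
  1   1   2   3   4   5
  2   1   3   6  10   0
  3   1   4   0  10  10
  4   1   5   5  15  25

25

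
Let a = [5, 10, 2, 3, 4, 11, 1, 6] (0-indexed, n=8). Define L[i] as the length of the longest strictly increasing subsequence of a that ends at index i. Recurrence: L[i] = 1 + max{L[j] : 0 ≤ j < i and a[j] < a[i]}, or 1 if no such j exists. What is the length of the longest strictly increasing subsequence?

4

   i    0    1    2    3    4    5    6    7
a[i]    5   10    2    3    4   11    1    6
L[i]    1    2    1    2    3    4    1    4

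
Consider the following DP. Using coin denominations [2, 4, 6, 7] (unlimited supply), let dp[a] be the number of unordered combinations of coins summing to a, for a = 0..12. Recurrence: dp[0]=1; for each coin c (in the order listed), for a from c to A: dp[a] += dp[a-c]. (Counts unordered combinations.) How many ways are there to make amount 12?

after  coin     0     1     2     3     4     5     6     7     8     9    10    11    12
          2     1     0     1     0     1     0     1     0     1     0     1     0     1
          4     1     0     1     0     2     0     2     0     3     0     3     0     4
          6     1     0     1     0     2     0     3     0     4     0     5     0     7
          7     1     0     1     0     2     0     3     1     4     1     5     2     7

7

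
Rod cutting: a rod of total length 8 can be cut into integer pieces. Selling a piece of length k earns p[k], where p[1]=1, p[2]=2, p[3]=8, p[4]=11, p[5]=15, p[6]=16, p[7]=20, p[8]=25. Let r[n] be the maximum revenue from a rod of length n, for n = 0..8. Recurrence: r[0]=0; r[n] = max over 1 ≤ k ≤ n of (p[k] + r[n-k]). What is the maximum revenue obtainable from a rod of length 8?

25

   n    0    1    2    3    4    5    6    7    8
r[n]    0    1    2    8   11   15   16   20   25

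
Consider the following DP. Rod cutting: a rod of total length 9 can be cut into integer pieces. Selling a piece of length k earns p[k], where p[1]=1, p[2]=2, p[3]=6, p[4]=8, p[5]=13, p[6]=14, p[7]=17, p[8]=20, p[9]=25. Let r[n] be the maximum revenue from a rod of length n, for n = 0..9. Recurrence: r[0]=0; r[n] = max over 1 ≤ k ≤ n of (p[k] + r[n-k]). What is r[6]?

14

   n    0    1    2    3    4    5    6    7    8    9
r[n]    0    1    2    6    8   13   14   17   20   25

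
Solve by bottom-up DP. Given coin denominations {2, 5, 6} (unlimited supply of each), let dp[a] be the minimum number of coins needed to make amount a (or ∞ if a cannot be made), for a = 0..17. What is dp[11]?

2

 a  0  1  2  3  4  5  6  7  8  9 10 11 12 13 14 15 16 17
dp  0  -  1  -  2  1  1  2  2  3  2  2  2  3  3  3  3  3
(- denotes ∞ / unreachable)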